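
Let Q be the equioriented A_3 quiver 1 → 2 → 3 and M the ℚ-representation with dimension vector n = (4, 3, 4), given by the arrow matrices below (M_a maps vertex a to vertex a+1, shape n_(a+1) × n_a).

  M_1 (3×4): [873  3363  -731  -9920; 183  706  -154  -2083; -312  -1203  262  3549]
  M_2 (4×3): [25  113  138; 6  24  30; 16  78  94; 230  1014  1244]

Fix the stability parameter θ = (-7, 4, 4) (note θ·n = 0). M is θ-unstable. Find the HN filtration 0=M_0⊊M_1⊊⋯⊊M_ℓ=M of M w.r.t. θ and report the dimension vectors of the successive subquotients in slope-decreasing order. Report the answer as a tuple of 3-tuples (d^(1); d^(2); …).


Via rank(M_{q-1}∘⋯∘M_p): M ≅ I[1,1], I[1,2], I[1,3]^2, I[3,3]^2.
μ_θ-semistable layers: μ^(1)=4; μ^(2)=-7

((0, 3, 4); (4, 0, 0))


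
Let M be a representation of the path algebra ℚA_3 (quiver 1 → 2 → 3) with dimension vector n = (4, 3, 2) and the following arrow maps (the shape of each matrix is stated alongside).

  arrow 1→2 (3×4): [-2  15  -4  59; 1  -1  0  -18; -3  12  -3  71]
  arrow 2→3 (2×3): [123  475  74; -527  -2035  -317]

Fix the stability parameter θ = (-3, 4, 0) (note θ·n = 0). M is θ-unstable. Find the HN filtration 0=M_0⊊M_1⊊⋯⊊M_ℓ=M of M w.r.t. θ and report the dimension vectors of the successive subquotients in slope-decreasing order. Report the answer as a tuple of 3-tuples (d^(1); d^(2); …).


Interval decomposition of M: I[1,1], I[1,2], I[1,3]^2.
HN type (ℓ=3): μ^(1)=4; μ^(2)=2; μ^(3)=-3

((0, 1, 0); (0, 2, 2); (4, 0, 0))


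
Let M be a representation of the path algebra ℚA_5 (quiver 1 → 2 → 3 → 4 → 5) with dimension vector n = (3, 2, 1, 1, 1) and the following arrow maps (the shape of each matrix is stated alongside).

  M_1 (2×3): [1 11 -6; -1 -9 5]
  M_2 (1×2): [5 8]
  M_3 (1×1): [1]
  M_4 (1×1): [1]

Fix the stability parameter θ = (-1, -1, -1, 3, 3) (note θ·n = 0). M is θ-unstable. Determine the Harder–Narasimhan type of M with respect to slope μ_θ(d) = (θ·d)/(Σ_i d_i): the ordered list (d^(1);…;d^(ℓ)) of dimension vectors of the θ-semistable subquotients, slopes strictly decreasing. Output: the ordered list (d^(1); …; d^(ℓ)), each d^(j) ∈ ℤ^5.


Interval decomposition of M: I[1,1], I[1,2], I[1,5].
HN type (ℓ=2): μ^(1)=3; μ^(2)=-1

((0, 0, 0, 1, 1); (3, 2, 1, 0, 0))


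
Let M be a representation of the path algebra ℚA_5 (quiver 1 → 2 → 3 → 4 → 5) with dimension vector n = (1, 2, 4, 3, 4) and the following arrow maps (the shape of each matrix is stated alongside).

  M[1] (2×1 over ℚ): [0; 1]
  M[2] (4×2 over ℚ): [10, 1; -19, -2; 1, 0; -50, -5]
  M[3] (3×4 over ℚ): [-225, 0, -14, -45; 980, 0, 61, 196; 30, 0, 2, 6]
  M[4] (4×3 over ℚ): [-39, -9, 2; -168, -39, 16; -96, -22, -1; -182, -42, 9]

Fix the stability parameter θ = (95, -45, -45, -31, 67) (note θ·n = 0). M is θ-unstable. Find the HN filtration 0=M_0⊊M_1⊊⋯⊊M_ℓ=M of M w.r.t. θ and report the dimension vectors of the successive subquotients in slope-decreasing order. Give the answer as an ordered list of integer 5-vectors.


Barcode: M ≅ I[1,3], I[2,5], I[3,3], I[3,5], I[4,5], I[5,5]. HN layers by μ_θ (4 steps, strictly decreasing):
  μ^(1)=67; μ^(2)=5/3; μ^(3)=-31; μ^(4)=-45

((0, 0, 0, 0, 4); (1, 1, 1, 0, 0); (0, 0, 0, 3, 0); (0, 1, 3, 0, 0))


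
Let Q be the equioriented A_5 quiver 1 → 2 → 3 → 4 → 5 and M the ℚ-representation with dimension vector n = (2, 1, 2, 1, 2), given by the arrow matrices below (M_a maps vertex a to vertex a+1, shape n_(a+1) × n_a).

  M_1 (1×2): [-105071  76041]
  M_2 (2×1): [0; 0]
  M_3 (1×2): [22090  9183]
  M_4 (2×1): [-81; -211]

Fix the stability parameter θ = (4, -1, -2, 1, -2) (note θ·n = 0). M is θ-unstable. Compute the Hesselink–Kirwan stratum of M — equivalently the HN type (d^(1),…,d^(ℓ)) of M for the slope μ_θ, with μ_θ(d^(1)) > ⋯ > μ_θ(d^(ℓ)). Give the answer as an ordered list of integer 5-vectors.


Barcode: M ≅ I[1,1], I[1,2], I[3,3], I[3,5], I[5,5]. HN layers by μ_θ (4 steps, strictly decreasing):
  μ^(1)=4; μ^(2)=3/2; μ^(3)=-1/2; μ^(4)=-2

((1, 0, 0, 0, 0); (1, 1, 0, 0, 0); (0, 0, 0, 1, 1); (0, 0, 2, 0, 1))


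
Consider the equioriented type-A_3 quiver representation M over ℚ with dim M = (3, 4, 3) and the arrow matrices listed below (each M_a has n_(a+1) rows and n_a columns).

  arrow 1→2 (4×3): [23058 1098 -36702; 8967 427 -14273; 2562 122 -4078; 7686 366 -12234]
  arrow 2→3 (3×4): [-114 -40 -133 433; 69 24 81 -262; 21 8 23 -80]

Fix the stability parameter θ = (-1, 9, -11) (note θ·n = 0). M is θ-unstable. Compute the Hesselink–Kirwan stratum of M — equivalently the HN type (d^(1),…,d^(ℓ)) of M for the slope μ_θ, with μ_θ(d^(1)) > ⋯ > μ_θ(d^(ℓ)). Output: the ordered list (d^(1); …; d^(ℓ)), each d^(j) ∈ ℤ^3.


Barcode: M ≅ I[1,1]^2, I[1,2], I[2,2], I[2,3]^2, I[3,3]. HN layers by μ_θ (3 steps, strictly decreasing):
  μ^(1)=9; μ^(2)=-1; μ^(3)=-11

((0, 2, 0); (3, 2, 2); (0, 0, 1))


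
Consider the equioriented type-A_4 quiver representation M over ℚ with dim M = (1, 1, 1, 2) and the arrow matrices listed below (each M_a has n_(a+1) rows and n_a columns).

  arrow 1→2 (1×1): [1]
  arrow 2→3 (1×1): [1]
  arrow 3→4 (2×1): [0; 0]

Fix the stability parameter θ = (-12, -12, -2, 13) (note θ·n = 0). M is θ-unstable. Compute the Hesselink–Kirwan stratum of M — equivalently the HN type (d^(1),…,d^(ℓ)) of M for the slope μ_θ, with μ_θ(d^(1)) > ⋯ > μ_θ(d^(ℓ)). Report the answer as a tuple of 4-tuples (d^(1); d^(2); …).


Via rank(M_{q-1}∘⋯∘M_p): M ≅ I[1,3], I[4,4]^2.
μ_θ-semistable layers: μ^(1)=13; μ^(2)=-2; μ^(3)=-12

((0, 0, 0, 2); (0, 0, 1, 0); (1, 1, 0, 0))


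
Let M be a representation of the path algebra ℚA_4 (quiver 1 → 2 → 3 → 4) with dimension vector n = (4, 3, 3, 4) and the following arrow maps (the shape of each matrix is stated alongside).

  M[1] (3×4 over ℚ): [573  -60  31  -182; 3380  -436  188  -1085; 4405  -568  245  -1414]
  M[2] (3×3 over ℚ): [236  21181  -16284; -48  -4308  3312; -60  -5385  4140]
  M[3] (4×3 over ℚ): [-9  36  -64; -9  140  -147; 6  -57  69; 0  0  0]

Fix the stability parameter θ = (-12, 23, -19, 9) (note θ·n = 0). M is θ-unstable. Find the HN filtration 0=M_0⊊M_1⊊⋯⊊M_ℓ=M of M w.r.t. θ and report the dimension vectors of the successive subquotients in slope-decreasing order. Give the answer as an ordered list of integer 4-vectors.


Barcode: M ≅ I[1,1], I[1,2]^2, I[1,4], I[3,4]^2, I[4,4]. HN layers by μ_θ (5 steps, strictly decreasing):
  μ^(1)=23; μ^(2)=9; μ^(3)=2; μ^(4)=-12; μ^(5)=-19

((0, 2, 0, 0); (0, 0, 0, 4); (0, 1, 1, 0); (4, 0, 0, 0); (0, 0, 2, 0))


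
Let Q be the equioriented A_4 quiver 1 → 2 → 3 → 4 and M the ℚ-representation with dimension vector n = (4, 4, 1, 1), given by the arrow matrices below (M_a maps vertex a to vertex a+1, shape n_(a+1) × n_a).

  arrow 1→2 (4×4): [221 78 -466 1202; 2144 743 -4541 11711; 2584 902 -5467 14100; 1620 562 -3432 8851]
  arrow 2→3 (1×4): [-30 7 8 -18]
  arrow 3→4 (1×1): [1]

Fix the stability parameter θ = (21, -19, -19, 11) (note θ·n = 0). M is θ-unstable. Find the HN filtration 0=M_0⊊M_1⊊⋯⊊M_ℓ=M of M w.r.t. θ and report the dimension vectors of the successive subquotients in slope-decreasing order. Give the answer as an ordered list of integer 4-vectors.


Via rank(M_{q-1}∘⋯∘M_p): M ≅ I[1,2]^3, I[1,4].
μ_θ-semistable layers: μ^(1)=11; μ^(2)=1; μ^(3)=-17/3

((0, 0, 0, 1); (3, 3, 0, 0); (1, 1, 1, 0))


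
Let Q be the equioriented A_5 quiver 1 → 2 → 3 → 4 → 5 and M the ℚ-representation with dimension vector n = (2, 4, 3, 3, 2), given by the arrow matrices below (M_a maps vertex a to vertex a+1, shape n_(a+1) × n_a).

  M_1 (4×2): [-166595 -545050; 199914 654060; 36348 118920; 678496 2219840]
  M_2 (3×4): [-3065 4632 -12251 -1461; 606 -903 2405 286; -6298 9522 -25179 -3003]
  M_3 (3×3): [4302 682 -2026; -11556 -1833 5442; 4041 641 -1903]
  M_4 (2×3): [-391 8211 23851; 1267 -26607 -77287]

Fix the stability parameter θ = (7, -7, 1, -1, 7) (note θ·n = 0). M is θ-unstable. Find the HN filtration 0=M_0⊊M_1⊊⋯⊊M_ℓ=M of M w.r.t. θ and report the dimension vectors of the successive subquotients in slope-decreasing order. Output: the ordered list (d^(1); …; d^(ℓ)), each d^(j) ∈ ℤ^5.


Via rank(M_{q-1}∘⋯∘M_p): M ≅ I[1,1], I[1,5], I[2,2], I[2,3], I[2,4], I[4,4], I[5,5].
μ_θ-semistable layers: μ^(1)=7; μ^(2)=1; μ^(3)=0; μ^(4)=-1; μ^(5)=-7

((1, 0, 0, 0, 2); (0, 0, 1, 0, 0); (1, 1, 2, 2, 0); (0, 0, 0, 1, 0); (0, 3, 0, 0, 0))


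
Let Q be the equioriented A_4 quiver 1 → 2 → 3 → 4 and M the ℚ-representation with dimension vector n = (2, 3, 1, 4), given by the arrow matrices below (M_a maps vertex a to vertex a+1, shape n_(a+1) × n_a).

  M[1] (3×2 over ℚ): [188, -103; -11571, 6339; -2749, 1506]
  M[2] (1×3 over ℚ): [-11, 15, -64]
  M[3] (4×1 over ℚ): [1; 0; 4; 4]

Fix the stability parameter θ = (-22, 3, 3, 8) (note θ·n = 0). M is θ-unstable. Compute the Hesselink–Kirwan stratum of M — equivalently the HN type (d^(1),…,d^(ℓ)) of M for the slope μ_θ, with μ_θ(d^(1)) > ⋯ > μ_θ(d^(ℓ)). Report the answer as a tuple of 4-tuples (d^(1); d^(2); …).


Interval decomposition of M: I[1,2], I[1,4], I[2,2], I[4,4]^3.
HN type (ℓ=3): μ^(1)=8; μ^(2)=3; μ^(3)=-22

((0, 0, 0, 4); (0, 3, 1, 0); (2, 0, 0, 0))


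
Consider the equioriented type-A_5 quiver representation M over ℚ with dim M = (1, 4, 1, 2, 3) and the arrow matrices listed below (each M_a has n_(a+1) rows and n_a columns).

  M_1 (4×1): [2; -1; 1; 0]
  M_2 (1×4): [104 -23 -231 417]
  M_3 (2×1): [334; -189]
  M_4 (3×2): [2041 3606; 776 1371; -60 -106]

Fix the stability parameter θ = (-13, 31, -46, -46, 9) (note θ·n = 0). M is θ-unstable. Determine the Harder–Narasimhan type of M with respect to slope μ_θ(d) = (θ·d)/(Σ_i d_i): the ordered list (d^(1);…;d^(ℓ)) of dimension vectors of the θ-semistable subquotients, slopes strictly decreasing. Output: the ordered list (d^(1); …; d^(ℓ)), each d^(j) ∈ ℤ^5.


Via rank(M_{q-1}∘⋯∘M_p): M ≅ I[1,2], I[2,2]^2, I[2,5], I[4,5], I[5,5].
μ_θ-semistable layers: μ^(1)=31; μ^(2)=9; μ^(3)=-13; μ^(4)=-61/3; μ^(5)=-46

((0, 3, 0, 0, 0); (0, 0, 0, 0, 3); (1, 0, 0, 0, 0); (0, 1, 1, 1, 0); (0, 0, 0, 1, 0))


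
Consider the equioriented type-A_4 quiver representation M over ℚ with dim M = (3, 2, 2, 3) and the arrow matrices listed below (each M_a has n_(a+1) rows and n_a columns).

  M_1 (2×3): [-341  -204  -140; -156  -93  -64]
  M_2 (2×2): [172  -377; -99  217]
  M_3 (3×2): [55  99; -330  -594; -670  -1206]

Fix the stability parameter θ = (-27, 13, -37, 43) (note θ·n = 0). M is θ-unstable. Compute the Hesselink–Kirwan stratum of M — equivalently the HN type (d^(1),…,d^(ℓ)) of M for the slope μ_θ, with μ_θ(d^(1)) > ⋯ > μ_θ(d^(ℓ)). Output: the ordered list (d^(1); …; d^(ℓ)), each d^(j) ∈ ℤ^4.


Via rank(M_{q-1}∘⋯∘M_p): M ≅ I[1,1], I[1,3], I[1,4], I[4,4]^2.
μ_θ-semistable layers: μ^(1)=43; μ^(2)=-12; μ^(3)=-27

((0, 0, 0, 3); (0, 2, 2, 0); (3, 0, 0, 0))


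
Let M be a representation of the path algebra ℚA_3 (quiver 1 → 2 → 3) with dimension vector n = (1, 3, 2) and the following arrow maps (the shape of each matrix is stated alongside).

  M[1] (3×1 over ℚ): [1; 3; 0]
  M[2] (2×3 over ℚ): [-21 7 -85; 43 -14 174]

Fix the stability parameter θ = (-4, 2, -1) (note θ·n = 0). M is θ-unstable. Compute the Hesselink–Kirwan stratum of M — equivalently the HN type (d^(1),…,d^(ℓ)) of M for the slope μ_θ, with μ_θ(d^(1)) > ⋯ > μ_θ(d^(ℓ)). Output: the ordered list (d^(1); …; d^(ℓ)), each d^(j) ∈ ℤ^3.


Barcode: M ≅ I[1,3], I[2,2], I[2,3]. HN layers by μ_θ (3 steps, strictly decreasing):
  μ^(1)=2; μ^(2)=1/2; μ^(3)=-4

((0, 1, 0); (0, 2, 2); (1, 0, 0))


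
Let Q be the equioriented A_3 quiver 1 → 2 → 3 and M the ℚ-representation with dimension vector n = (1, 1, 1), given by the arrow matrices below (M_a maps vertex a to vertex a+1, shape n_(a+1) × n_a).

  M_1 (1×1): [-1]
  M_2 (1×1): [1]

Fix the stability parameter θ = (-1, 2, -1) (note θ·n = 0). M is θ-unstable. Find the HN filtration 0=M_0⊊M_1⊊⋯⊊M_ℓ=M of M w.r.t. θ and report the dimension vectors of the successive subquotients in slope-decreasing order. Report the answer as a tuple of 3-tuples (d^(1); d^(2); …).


Via rank(M_{q-1}∘⋯∘M_p): M ≅ I[1,3].
μ_θ-semistable layers: μ^(1)=1/2; μ^(2)=-1

((0, 1, 1); (1, 0, 0))


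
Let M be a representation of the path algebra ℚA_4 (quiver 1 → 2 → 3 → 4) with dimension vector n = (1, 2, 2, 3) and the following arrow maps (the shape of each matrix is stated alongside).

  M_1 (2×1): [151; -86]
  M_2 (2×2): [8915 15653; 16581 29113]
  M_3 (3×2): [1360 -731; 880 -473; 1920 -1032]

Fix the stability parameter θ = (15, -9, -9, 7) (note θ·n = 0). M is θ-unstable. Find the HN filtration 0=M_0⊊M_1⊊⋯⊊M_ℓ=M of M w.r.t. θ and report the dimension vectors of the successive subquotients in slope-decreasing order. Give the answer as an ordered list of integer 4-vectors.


Via rank(M_{q-1}∘⋯∘M_p): M ≅ I[1,4], I[2,3], I[4,4]^2.
μ_θ-semistable layers: μ^(1)=7; μ^(2)=-1; μ^(3)=-9

((0, 0, 0, 3); (1, 1, 1, 0); (0, 1, 1, 0))


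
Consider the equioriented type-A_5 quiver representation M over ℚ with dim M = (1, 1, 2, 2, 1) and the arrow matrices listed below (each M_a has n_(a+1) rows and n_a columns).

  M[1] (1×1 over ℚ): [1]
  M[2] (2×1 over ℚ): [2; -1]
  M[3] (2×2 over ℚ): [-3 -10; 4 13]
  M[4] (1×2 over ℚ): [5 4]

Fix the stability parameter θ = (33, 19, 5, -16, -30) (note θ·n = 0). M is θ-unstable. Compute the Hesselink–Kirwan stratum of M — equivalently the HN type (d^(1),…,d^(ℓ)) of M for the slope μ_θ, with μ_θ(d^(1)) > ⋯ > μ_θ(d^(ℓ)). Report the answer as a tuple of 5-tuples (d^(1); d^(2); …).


Via rank(M_{q-1}∘⋯∘M_p): M ≅ I[1,4], I[3,5].
μ_θ-semistable layers: μ^(1)=41/4; μ^(2)=-41/3

((1, 1, 1, 1, 0); (0, 0, 1, 1, 1))


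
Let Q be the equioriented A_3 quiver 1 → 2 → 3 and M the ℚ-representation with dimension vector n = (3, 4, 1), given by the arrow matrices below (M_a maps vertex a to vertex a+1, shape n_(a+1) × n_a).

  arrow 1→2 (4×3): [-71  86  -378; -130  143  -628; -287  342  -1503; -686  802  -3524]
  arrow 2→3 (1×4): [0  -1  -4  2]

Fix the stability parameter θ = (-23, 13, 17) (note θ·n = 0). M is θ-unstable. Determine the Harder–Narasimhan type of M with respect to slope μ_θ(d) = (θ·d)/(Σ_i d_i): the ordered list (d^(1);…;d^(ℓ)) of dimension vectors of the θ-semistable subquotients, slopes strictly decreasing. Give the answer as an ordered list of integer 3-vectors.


Interval decomposition of M: I[1,2]^2, I[1,3], I[2,2].
HN type (ℓ=3): μ^(1)=17; μ^(2)=13; μ^(3)=-23

((0, 0, 1); (0, 4, 0); (3, 0, 0))


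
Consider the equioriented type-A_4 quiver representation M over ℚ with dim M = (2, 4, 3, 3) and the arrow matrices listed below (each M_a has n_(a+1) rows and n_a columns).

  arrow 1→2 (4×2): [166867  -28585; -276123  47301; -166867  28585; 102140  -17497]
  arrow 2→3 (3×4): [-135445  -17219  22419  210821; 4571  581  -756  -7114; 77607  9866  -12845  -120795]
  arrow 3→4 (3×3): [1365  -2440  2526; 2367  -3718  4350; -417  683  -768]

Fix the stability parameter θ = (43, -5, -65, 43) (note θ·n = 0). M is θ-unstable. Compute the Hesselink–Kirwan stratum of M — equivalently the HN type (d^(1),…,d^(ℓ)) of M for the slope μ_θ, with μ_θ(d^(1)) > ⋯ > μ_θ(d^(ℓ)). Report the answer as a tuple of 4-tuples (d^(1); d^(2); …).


Interval decomposition of M: I[1,4]^2, I[2,2], I[2,3], I[4,4].
HN type (ℓ=4): μ^(1)=43; μ^(2)=-5; μ^(3)=-9; μ^(4)=-35

((0, 0, 0, 3); (0, 1, 0, 0); (2, 2, 2, 0); (0, 1, 1, 0))


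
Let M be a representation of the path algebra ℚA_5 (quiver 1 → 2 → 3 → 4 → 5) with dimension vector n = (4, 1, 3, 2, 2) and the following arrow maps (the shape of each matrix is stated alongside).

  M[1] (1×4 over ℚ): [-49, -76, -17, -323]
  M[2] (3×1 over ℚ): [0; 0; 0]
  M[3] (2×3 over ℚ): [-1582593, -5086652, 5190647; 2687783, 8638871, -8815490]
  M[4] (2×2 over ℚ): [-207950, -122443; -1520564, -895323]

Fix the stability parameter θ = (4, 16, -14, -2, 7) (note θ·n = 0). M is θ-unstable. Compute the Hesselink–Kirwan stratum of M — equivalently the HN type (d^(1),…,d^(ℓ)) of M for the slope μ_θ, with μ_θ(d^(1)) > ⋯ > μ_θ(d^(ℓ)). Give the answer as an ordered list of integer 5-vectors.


Interval decomposition of M: I[1,1]^3, I[1,2], I[3,3], I[3,5]^2.
HN type (ℓ=5): μ^(1)=16; μ^(2)=7; μ^(3)=4; μ^(4)=-2; μ^(5)=-14

((0, 1, 0, 0, 0); (0, 0, 0, 0, 2); (4, 0, 0, 0, 0); (0, 0, 0, 2, 0); (0, 0, 3, 0, 0))


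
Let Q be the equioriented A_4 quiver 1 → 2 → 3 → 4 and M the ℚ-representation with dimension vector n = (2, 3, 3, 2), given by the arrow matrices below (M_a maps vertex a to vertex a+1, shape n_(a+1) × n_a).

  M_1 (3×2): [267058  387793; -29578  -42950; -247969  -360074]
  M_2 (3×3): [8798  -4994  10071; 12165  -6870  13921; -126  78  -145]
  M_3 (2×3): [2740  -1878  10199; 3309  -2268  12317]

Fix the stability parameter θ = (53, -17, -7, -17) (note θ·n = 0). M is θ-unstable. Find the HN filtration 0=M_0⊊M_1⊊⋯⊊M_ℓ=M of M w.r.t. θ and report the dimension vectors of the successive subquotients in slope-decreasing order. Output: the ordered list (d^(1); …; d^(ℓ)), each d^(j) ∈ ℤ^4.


Interval decomposition of M: I[1,4]^2, I[2,2], I[3,3].
HN type (ℓ=3): μ^(1)=3; μ^(2)=-7; μ^(3)=-17

((2, 2, 2, 2); (0, 0, 1, 0); (0, 1, 0, 0))


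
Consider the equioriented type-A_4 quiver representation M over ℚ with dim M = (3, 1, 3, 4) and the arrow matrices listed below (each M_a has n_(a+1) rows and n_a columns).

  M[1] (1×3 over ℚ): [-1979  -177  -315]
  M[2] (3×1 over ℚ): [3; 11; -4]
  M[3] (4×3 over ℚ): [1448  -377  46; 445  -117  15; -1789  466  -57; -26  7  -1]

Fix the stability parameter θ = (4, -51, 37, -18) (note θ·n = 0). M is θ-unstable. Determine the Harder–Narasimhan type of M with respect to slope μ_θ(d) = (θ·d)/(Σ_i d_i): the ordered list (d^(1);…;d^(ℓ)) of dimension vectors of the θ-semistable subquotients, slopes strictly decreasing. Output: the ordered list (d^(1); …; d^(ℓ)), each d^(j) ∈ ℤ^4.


Barcode: M ≅ I[1,1]^2, I[1,4], I[3,4]^2, I[4,4]. HN layers by μ_θ (4 steps, strictly decreasing):
  μ^(1)=19/2; μ^(2)=4; μ^(3)=-18; μ^(4)=-47/2

((0, 0, 3, 3); (2, 0, 0, 0); (0, 0, 0, 1); (1, 1, 0, 0))


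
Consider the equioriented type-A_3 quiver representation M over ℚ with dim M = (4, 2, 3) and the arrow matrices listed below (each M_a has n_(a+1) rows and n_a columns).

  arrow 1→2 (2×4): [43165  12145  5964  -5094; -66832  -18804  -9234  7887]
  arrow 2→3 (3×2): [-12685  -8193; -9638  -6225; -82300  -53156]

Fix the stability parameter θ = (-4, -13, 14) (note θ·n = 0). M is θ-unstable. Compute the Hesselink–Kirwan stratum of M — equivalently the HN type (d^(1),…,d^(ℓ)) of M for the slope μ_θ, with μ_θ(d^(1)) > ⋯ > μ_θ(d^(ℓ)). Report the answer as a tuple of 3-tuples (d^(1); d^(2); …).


Barcode: M ≅ I[1,1]^2, I[1,3]^2, I[3,3]. HN layers by μ_θ (3 steps, strictly decreasing):
  μ^(1)=14; μ^(2)=-4; μ^(3)=-17/2

((0, 0, 3); (2, 0, 0); (2, 2, 0))


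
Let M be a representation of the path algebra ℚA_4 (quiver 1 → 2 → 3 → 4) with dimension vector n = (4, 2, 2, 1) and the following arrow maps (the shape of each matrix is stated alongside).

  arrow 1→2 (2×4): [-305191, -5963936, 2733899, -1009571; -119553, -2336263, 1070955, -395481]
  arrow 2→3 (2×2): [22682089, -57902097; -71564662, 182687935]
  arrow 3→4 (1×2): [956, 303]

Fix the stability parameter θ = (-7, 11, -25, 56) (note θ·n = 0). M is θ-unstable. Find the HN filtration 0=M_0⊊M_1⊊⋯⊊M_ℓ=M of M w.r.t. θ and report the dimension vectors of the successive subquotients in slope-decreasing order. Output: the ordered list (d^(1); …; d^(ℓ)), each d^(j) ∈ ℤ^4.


Via rank(M_{q-1}∘⋯∘M_p): M ≅ I[1,1]^2, I[1,3], I[1,4].
μ_θ-semistable layers: μ^(1)=56; μ^(2)=-7

((0, 0, 0, 1); (4, 2, 2, 0))


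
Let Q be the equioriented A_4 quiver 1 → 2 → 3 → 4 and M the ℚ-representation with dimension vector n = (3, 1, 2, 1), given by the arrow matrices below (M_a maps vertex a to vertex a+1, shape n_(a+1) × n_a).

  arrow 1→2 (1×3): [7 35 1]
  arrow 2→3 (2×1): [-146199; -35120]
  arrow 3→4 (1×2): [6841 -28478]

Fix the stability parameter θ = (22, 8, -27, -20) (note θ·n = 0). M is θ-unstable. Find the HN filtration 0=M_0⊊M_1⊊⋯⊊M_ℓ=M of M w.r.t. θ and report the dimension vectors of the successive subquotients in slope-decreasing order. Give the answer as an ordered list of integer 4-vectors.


Via rank(M_{q-1}∘⋯∘M_p): M ≅ I[1,1]^2, I[1,4], I[3,3].
μ_θ-semistable layers: μ^(1)=22; μ^(2)=-17/4; μ^(3)=-27

((2, 0, 0, 0); (1, 1, 1, 1); (0, 0, 1, 0))


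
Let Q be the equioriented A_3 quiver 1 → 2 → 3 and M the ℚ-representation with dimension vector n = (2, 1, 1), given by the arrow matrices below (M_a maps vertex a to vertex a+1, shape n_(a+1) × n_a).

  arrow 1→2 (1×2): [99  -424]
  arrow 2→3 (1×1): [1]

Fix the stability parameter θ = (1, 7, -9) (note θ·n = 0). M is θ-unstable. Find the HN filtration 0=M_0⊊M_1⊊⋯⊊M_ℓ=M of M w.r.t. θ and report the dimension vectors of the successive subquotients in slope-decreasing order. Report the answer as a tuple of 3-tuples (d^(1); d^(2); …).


Via rank(M_{q-1}∘⋯∘M_p): M ≅ I[1,1], I[1,3].
μ_θ-semistable layers: μ^(1)=1; μ^(2)=-1/3

((1, 0, 0); (1, 1, 1))


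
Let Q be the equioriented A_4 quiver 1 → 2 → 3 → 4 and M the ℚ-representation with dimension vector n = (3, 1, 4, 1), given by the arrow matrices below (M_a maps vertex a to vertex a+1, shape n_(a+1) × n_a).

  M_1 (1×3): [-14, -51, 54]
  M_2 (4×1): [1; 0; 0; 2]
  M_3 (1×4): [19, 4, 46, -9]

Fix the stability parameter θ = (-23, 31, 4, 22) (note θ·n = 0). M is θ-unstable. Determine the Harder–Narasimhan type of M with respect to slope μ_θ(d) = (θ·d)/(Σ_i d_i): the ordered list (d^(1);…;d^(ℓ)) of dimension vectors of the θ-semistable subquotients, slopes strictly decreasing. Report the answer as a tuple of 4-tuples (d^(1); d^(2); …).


Interval decomposition of M: I[1,1]^2, I[1,4], I[3,3]^3.
HN type (ℓ=4): μ^(1)=22; μ^(2)=35/2; μ^(3)=4; μ^(4)=-23

((0, 0, 0, 1); (0, 1, 1, 0); (0, 0, 3, 0); (3, 0, 0, 0))


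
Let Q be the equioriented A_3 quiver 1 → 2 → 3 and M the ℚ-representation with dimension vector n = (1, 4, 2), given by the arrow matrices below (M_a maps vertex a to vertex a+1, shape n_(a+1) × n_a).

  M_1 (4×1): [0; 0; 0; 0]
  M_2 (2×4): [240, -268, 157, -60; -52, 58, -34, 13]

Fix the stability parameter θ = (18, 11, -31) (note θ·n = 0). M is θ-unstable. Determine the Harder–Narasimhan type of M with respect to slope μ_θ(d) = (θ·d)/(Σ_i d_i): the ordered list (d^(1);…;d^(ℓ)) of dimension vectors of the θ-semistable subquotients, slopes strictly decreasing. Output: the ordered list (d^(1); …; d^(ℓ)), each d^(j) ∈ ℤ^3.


Barcode: M ≅ I[1,1], I[2,2]^2, I[2,3]^2. HN layers by μ_θ (3 steps, strictly decreasing):
  μ^(1)=18; μ^(2)=11; μ^(3)=-10

((1, 0, 0); (0, 2, 0); (0, 2, 2))


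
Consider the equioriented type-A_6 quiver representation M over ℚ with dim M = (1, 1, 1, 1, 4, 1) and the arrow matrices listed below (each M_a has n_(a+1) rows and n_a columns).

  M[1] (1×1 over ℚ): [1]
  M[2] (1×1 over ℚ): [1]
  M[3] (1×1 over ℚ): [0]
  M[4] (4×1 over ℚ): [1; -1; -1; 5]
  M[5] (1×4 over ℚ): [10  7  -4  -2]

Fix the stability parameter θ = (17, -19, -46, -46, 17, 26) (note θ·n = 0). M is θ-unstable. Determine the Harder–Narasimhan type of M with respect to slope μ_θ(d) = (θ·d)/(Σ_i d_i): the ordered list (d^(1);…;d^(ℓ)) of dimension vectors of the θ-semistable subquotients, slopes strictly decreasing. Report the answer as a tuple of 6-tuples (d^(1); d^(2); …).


Via rank(M_{q-1}∘⋯∘M_p): M ≅ I[1,3], I[4,6], I[5,5]^3.
μ_θ-semistable layers: μ^(1)=26; μ^(2)=17; μ^(3)=-16; μ^(4)=-46

((0, 0, 0, 0, 0, 1); (0, 0, 0, 0, 4, 0); (1, 1, 1, 0, 0, 0); (0, 0, 0, 1, 0, 0))


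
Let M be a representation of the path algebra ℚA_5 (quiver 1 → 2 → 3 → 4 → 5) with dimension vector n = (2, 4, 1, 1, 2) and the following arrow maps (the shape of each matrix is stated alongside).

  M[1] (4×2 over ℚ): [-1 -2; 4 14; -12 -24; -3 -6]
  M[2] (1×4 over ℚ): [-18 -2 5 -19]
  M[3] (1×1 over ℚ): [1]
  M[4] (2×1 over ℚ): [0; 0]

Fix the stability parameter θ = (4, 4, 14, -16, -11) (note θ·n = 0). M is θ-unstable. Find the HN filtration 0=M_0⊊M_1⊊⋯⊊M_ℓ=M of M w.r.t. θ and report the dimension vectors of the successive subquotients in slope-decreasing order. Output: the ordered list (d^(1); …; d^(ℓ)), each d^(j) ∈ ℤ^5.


Via rank(M_{q-1}∘⋯∘M_p): M ≅ I[1,2], I[1,4], I[2,2]^2, I[5,5]^2.
μ_θ-semistable layers: μ^(1)=4; μ^(2)=3/2; μ^(3)=-11

((1, 3, 0, 0, 0); (1, 1, 1, 1, 0); (0, 0, 0, 0, 2))


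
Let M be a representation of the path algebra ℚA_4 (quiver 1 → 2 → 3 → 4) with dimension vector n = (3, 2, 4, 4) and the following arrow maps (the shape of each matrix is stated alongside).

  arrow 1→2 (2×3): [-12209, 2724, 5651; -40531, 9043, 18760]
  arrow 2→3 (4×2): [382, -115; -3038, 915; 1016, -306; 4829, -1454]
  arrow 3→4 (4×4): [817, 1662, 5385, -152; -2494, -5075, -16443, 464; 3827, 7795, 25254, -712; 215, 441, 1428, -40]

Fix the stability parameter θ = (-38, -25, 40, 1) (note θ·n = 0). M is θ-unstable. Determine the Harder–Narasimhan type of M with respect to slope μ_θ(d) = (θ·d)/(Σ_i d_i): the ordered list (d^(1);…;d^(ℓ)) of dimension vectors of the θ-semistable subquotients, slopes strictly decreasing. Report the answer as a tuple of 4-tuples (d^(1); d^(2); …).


Interval decomposition of M: I[1,1], I[1,3], I[1,4], I[3,3], I[3,4], I[4,4]^2.
HN type (ℓ=5): μ^(1)=40; μ^(2)=41/2; μ^(3)=1; μ^(4)=-25; μ^(5)=-38

((0, 0, 2, 0); (0, 0, 2, 2); (0, 0, 0, 2); (0, 2, 0, 0); (3, 0, 0, 0))


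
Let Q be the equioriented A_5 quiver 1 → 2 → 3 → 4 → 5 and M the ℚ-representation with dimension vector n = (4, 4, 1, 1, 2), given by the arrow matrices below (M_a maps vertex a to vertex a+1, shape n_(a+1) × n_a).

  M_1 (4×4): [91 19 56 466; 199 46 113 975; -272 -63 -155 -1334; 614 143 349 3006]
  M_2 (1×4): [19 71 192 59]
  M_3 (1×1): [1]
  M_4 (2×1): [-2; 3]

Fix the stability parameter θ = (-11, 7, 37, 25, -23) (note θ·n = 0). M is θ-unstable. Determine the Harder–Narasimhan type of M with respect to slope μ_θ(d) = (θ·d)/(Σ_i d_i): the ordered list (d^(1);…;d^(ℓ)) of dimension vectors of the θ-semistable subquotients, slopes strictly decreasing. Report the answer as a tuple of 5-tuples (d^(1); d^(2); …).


Via rank(M_{q-1}∘⋯∘M_p): M ≅ I[1,1], I[1,2]^2, I[1,5], I[2,2], I[5,5].
μ_θ-semistable layers: μ^(1)=13; μ^(2)=7; μ^(3)=-11; μ^(4)=-23

((0, 0, 1, 1, 1); (0, 4, 0, 0, 0); (4, 0, 0, 0, 0); (0, 0, 0, 0, 1))


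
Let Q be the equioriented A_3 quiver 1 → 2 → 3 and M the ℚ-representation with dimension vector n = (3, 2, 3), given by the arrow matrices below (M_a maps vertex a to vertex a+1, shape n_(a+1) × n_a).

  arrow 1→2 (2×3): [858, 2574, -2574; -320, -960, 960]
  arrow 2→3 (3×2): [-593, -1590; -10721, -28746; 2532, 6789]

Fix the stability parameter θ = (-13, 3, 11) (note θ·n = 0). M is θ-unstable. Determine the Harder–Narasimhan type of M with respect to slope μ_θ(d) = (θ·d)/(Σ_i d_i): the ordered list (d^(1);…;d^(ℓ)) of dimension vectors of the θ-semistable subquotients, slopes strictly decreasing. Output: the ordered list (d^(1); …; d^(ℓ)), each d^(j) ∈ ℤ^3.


Interval decomposition of M: I[1,1]^2, I[1,3], I[2,3], I[3,3].
HN type (ℓ=3): μ^(1)=11; μ^(2)=3; μ^(3)=-13

((0, 0, 3); (0, 2, 0); (3, 0, 0))


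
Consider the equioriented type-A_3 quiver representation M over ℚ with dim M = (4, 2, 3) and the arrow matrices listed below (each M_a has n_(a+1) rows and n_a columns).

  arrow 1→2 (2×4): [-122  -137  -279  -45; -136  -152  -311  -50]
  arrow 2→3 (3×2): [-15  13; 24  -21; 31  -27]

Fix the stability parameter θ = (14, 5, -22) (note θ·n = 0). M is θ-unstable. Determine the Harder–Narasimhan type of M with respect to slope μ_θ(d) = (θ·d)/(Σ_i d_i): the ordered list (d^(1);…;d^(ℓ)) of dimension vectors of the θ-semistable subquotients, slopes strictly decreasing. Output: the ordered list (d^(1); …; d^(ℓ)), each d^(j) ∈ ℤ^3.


Barcode: M ≅ I[1,1]^2, I[1,3]^2, I[3,3]. HN layers by μ_θ (3 steps, strictly decreasing):
  μ^(1)=14; μ^(2)=-1; μ^(3)=-22

((2, 0, 0); (2, 2, 2); (0, 0, 1))


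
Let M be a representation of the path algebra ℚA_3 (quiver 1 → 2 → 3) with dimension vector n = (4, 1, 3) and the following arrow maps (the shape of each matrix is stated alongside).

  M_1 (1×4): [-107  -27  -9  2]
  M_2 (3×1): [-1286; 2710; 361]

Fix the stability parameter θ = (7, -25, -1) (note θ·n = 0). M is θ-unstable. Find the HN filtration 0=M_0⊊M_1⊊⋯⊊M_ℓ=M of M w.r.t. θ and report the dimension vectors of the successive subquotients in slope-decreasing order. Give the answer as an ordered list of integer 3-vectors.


Interval decomposition of M: I[1,1]^3, I[1,3], I[3,3]^2.
HN type (ℓ=3): μ^(1)=7; μ^(2)=-1; μ^(3)=-9

((3, 0, 0); (0, 0, 3); (1, 1, 0))


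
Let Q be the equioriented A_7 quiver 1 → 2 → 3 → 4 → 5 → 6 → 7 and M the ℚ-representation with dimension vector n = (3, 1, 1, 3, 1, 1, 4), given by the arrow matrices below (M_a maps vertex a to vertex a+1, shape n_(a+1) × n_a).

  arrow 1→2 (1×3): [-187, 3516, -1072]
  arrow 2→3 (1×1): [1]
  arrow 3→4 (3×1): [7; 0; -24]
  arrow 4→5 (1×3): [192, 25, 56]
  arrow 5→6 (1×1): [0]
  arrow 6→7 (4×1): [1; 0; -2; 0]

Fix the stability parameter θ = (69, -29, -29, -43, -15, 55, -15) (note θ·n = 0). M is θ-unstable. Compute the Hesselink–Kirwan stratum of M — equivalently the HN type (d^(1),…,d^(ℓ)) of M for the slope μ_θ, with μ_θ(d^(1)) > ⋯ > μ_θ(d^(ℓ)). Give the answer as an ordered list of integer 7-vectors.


Interval decomposition of M: I[1,1]^2, I[1,4], I[4,4], I[4,5], I[6,7], I[7,7]^3.
HN type (ℓ=5): μ^(1)=69; μ^(2)=20; μ^(3)=-8; μ^(4)=-15; μ^(5)=-43

((2, 0, 0, 0, 0, 0, 0); (0, 0, 0, 0, 0, 1, 1); (1, 1, 1, 1, 0, 0, 0); (0, 0, 0, 0, 1, 0, 3); (0, 0, 0, 2, 0, 0, 0))


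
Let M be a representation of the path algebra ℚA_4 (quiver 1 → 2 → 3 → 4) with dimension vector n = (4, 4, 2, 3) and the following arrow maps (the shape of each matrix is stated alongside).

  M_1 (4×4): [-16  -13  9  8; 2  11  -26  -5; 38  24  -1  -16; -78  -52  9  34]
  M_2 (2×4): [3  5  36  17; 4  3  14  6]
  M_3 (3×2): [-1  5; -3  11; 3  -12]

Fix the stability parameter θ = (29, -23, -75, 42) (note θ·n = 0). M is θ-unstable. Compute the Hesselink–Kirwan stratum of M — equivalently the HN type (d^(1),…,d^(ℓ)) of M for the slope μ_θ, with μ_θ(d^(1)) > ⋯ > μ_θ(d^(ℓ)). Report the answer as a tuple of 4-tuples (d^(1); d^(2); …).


Interval decomposition of M: I[1,1], I[1,2], I[1,4]^2, I[2,2], I[4,4].
HN type (ℓ=4): μ^(1)=42; μ^(2)=29; μ^(3)=3; μ^(4)=-23

((0, 0, 0, 3); (1, 0, 0, 0); (1, 1, 0, 0); (2, 3, 2, 0))


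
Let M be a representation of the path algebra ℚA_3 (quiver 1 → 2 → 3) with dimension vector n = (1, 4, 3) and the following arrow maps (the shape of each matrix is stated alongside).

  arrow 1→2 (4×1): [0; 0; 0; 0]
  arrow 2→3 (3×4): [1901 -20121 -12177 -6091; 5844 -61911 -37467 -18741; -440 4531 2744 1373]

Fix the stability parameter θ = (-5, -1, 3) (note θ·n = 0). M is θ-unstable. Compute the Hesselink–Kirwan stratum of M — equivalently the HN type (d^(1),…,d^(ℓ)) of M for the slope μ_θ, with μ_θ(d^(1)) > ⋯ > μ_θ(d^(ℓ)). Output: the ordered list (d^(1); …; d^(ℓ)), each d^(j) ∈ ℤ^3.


Barcode: M ≅ I[1,1], I[2,2], I[2,3]^3. HN layers by μ_θ (3 steps, strictly decreasing):
  μ^(1)=3; μ^(2)=-1; μ^(3)=-5

((0, 0, 3); (0, 4, 0); (1, 0, 0))


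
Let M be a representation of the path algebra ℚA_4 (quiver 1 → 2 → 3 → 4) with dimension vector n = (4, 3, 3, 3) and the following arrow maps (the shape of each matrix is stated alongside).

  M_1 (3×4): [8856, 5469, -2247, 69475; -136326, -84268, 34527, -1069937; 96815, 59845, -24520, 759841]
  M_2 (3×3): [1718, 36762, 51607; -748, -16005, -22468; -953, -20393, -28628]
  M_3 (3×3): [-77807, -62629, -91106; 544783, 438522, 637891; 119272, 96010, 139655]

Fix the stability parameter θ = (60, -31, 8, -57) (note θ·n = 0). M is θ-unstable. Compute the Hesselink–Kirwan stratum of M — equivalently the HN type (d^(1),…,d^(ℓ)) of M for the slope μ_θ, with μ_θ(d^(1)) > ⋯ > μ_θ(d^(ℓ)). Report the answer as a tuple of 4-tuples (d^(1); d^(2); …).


Via rank(M_{q-1}∘⋯∘M_p): M ≅ I[1,1], I[1,4]^3.
μ_θ-semistable layers: μ^(1)=60; μ^(2)=-5

((1, 0, 0, 0); (3, 3, 3, 3))


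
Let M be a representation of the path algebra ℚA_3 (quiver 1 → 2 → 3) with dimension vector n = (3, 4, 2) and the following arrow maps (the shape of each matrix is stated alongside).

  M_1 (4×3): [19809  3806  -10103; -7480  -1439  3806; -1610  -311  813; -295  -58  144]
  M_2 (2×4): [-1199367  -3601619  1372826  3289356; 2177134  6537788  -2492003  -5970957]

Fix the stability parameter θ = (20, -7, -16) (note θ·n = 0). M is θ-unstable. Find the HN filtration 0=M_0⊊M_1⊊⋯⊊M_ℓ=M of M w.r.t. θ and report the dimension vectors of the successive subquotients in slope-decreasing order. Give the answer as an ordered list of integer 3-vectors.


Via rank(M_{q-1}∘⋯∘M_p): M ≅ I[1,2], I[1,3]^2, I[2,2].
μ_θ-semistable layers: μ^(1)=13/2; μ^(2)=-1; μ^(3)=-7

((1, 1, 0); (2, 2, 2); (0, 1, 0))


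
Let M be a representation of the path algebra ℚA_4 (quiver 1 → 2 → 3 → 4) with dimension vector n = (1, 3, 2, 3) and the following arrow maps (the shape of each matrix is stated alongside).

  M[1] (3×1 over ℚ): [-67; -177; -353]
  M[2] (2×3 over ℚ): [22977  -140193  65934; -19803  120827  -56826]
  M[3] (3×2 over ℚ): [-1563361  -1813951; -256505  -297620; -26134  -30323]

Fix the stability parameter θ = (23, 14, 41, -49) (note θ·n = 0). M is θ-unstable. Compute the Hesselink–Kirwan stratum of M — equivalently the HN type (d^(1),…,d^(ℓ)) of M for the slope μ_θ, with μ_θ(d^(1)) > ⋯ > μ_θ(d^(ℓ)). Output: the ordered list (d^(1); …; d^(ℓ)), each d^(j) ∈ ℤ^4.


Interval decomposition of M: I[1,2], I[2,2], I[2,4], I[3,4], I[4,4].
HN type (ℓ=5): μ^(1)=37/2; μ^(2)=14; μ^(3)=2; μ^(4)=-4; μ^(5)=-49

((1, 1, 0, 0); (0, 1, 0, 0); (0, 1, 1, 1); (0, 0, 1, 1); (0, 0, 0, 1))


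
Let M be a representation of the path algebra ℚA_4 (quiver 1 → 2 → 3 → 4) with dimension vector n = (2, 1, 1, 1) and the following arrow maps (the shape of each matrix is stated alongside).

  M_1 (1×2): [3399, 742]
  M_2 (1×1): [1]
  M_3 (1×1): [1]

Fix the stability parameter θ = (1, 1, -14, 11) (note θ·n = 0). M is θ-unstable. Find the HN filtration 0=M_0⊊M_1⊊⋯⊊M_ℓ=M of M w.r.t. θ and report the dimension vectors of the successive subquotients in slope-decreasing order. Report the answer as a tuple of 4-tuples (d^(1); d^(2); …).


Interval decomposition of M: I[1,1], I[1,4].
HN type (ℓ=3): μ^(1)=11; μ^(2)=1; μ^(3)=-4

((0, 0, 0, 1); (1, 0, 0, 0); (1, 1, 1, 0))


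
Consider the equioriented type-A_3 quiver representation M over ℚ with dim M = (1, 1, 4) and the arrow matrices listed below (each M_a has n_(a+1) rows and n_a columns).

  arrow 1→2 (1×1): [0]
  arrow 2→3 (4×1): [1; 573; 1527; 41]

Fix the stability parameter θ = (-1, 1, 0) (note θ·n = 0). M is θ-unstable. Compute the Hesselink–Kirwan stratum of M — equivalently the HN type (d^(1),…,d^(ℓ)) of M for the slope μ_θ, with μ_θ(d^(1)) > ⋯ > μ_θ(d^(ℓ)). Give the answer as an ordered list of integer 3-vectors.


Interval decomposition of M: I[1,1], I[2,3], I[3,3]^3.
HN type (ℓ=3): μ^(1)=1/2; μ^(2)=0; μ^(3)=-1

((0, 1, 1); (0, 0, 3); (1, 0, 0))


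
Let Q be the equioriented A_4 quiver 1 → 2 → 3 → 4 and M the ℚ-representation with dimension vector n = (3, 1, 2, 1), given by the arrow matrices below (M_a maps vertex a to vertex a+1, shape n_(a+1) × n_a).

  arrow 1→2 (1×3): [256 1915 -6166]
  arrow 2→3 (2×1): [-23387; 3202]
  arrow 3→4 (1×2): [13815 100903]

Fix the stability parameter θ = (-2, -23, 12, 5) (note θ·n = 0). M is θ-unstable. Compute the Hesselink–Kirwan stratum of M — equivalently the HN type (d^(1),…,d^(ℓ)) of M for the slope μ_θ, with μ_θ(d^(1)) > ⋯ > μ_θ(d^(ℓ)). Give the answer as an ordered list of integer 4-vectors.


Interval decomposition of M: I[1,1]^2, I[1,4], I[3,3].
HN type (ℓ=4): μ^(1)=12; μ^(2)=17/2; μ^(3)=-2; μ^(4)=-25/2

((0, 0, 1, 0); (0, 0, 1, 1); (2, 0, 0, 0); (1, 1, 0, 0))


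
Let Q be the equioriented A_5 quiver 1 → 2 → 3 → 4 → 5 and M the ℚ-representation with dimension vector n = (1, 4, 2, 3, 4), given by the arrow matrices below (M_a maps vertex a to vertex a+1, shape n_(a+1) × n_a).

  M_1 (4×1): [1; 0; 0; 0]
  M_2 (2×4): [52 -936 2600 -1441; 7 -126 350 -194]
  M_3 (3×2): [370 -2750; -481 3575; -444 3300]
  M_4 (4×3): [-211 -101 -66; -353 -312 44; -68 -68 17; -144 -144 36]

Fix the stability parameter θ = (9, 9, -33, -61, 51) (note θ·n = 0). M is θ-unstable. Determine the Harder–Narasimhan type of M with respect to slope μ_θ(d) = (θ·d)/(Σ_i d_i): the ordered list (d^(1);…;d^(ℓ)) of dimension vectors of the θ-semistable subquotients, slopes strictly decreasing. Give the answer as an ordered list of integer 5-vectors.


Via rank(M_{q-1}∘⋯∘M_p): M ≅ I[1,5], I[2,2]^2, I[2,3], I[4,5]^2, I[5,5].
μ_θ-semistable layers: μ^(1)=51; μ^(2)=9; μ^(3)=-12; μ^(4)=-19; μ^(5)=-61

((0, 0, 0, 0, 4); (0, 2, 0, 0, 0); (0, 1, 1, 0, 0); (1, 1, 1, 1, 0); (0, 0, 0, 2, 0))


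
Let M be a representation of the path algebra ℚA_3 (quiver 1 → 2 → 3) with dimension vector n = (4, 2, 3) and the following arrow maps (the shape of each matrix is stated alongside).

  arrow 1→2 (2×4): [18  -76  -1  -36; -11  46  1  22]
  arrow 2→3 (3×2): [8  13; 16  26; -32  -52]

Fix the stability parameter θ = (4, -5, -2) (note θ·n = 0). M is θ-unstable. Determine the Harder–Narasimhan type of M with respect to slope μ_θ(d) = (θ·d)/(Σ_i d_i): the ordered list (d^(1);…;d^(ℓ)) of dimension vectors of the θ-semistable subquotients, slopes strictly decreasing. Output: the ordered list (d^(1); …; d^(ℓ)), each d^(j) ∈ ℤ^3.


Interval decomposition of M: I[1,1]^2, I[1,2], I[1,3], I[3,3]^2.
HN type (ℓ=4): μ^(1)=4; μ^(2)=-1/2; μ^(3)=-1; μ^(4)=-2

((2, 0, 0); (1, 1, 0); (1, 1, 1); (0, 0, 2))


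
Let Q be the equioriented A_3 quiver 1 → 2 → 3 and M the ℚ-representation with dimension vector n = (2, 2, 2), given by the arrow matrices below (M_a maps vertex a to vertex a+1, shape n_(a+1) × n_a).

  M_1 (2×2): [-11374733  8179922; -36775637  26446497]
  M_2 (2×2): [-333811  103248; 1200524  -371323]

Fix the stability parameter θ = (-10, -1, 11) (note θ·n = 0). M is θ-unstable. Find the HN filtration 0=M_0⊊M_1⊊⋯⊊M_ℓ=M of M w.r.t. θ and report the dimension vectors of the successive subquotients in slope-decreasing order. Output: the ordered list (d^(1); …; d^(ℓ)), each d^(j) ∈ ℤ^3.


Barcode: M ≅ I[1,3]^2. HN layers by μ_θ (3 steps, strictly decreasing):
  μ^(1)=11; μ^(2)=-1; μ^(3)=-10

((0, 0, 2); (0, 2, 0); (2, 0, 0))


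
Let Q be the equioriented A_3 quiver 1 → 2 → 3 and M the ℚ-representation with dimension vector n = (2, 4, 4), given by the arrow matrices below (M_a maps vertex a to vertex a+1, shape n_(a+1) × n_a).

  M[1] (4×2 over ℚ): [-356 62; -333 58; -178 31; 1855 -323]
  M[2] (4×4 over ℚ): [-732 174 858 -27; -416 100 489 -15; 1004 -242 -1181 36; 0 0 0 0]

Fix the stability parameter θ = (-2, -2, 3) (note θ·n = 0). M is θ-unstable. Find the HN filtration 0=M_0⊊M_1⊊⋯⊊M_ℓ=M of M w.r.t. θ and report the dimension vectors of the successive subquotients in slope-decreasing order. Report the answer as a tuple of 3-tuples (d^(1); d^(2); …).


Barcode: M ≅ I[1,3]^2, I[2,2]^2, I[3,3]^2. HN layers by μ_θ (2 steps, strictly decreasing):
  μ^(1)=3; μ^(2)=-2

((0, 0, 4); (2, 4, 0))
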